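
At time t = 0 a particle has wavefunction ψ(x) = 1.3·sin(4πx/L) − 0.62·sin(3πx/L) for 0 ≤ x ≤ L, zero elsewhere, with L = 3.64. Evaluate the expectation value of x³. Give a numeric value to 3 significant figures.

⟨x³⟩ = ∫ x³·|ψ|² dx / ∫|ψ|² dx (integrals over the domain).
On 0 ≤ x ≤ L (j ≠ l): ∫sin²(jπx/L) dx = L/2, ∫sin(jπx/L)·sin(lπx/L) dx = 0; diagonal moments ∫x·sin²(jπx/L) dx = L²/4, ∫x²·sin²(jπx/L) dx = L³·(1/6 − 1/(4j²π²)); cross terms ∫x·sin(jπx/L)·sin(lπx/L) dx = 0 for j + l even and −4jlL²/(π²(j² − l²)²) for j + l odd, ∫x²·sin(jπx/L)·sin(lπx/L) dx = (−1)^(j+l)·4jlL³/(π²(j² − l²)²); higher powers the same way via product-to-sum and parts.
State is unnormalized: ∫|ψ|² dx = 3.7754, and ∫ψ*·x³·ψ dx = 69.239, so ⟨x³⟩ = 69.239 / 3.7754.
⟨x³⟩ = 18.339.

18.3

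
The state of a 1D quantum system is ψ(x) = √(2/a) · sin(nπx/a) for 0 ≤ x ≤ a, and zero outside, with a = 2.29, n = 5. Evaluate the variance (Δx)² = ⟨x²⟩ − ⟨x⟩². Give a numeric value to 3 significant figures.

0.426

Compute ⟨x⟩ and ⟨x²⟩ separately, then (Δx)² = ⟨x²⟩ − ⟨x⟩².
With sin²θ = (1 − cos2θ)/2 on 0 ≤ x ≤ a: ∫sin²(nπx/a) dx = a/2, ∫x·sin²(nπx/a) dx = a²/4, ∫x²·sin²(nπx/a) dx = a³·(1/6 − 1/(4n²π²)); higher powers xᵏ the same way, integrating xᵏ·cos(2nπx/a) by parts.
⟨x⟩ = 1.1450 and ⟨x²⟩ = 1.7374.
(Δx)² = 1.7374 − (1.1450)² = 0.42638.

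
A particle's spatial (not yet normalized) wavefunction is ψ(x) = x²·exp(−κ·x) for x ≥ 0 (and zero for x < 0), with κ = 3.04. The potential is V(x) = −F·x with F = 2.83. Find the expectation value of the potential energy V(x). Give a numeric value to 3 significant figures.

⟨V⟩ = ∫ V(x)·|ψ|² dx / ∫|ψ|² dx.
Every integrand reduces to terms xʲ·e^(−2κx) on [0, ∞); use ∫₀^∞ xʲ·e^(−2κx) dx = j!/(2κ)^(j+1).
State is unnormalized: ∫|ψ|² dx = 0.0028886, and ∫ψ*·V(x)·ψ dx = -0.0067227, so ⟨V⟩ = -0.0067227 / 0.0028886.
⟨V⟩ = -2.3273.

-2.33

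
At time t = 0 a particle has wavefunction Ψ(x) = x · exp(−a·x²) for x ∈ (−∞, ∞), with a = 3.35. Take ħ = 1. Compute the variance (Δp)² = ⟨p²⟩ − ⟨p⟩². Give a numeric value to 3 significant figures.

Compute ⟨p⟩ and ⟨p²⟩ separately; (Δp)² = ⟨p²⟩ − ⟨p⟩².
Expand each integrand as polynomial × e^(−2ax²) and use ∫x^(2j)·e^(−2ax²) dx = (2j−1)!!/(4a)^j · √(π/(2a)), odd powers → 0; here √(π/(2a)) = 0.68476. Differentiate with the product rule, d/dx e^(−ax²) = −2ax·e^(−ax²).
Normalization: ∫|Ψ|² dx = 0.051101.
⟨p⟩ = 0.0000 and ⟨p²⟩ = 10.050.
(Δp)² = 10.050 − (0.0000)² = 10.050.

10.1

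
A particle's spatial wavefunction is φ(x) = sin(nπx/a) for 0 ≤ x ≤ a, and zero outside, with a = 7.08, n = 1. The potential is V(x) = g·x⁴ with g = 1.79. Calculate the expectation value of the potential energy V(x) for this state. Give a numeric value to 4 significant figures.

513.1

⟨V⟩ = ∫ V(x)·|φ|² dx / ∫|φ|² dx.
With sin²θ = (1 − cos2θ)/2 on 0 ≤ x ≤ a: ∫sin²(nπx/a) dx = a/2, ∫x·sin²(nπx/a) dx = a²/4, ∫x²·sin²(nπx/a) dx = a³·(1/6 − 1/(4n²π²)); higher powers xᵏ the same way, integrating xᵏ·cos(2nπx/a) by parts.
State is unnormalized: ∫|φ|² dx = 3.5400, and ∫φ*·V(x)·φ dx = 1816.3, so ⟨V⟩ = 1816.3 / 3.5400.
⟨V⟩ = 513.08.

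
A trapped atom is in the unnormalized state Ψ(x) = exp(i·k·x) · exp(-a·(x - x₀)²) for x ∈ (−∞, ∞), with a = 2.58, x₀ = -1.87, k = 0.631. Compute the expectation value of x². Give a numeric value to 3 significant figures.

3.59

⟨x²⟩ = ∫ x²·|Ψ|² dx / ∫|Ψ|² dx (integrals over the domain).
Gaussian moments (u = x − x₀): ∫u^(2j)·e^(−2au²) du = (2j−1)!!/(4a)^j · √(π/(2a)), odd powers integrate to 0; here √(π/(2a)) = 0.78028.
State is unnormalized: ∫|Ψ|² dx = 0.78028, and ∫Ψ*·x²·Ψ dx = 2.8042, so ⟨x²⟩ = 2.8042 / 0.78028.
⟨x²⟩ = 3.5938.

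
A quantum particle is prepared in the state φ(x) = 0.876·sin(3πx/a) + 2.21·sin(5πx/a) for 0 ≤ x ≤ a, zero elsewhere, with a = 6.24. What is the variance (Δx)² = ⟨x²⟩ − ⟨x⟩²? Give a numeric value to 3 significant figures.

4.41

Compute ⟨x⟩ and ⟨x²⟩ separately, then (Δx)² = ⟨x²⟩ − ⟨x⟩².
On 0 ≤ x ≤ a (j ≠ l): ∫sin²(jπx/a) dx = a/2, ∫sin(jπx/a)·sin(lπx/a) dx = 0; diagonal moments ∫x·sin²(jπx/a) dx = a²/4, ∫x²·sin²(jπx/a) dx = a³·(1/6 − 1/(4j²π²)); cross terms ∫x·sin(jπx/a)·sin(lπx/a) dx = 0 for j + l even and −4jla²/(π²(j² − l²)²) for j + l odd, ∫x²·sin(jπx/a)·sin(lπx/a) dx = (−1)^(j+l)·4jla³/(π²(j² − l²)²); higher powers the same way via product-to-sum and parts.
Normalization: ∫|φ|² dx = 17.633.
⟨x⟩ = 3.1200 and ⟨x²⟩ = 14.148.
(Δx)² = 14.148 − (3.1200)² = 4.4138.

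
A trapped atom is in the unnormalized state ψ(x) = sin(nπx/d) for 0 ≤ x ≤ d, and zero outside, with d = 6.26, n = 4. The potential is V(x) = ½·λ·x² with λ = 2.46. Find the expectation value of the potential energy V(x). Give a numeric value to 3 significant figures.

15.9

⟨V⟩ = ∫ V(x)·|ψ|² dx / ∫|ψ|² dx.
With sin²θ = (1 − cos2θ)/2 on 0 ≤ x ≤ d: ∫sin²(nπx/d) dx = d/2, ∫x·sin²(nπx/d) dx = d²/4, ∫x²·sin²(nπx/d) dx = d³·(1/6 − 1/(4n²π²)); higher powers xᵏ the same way, integrating xᵏ·cos(2nπx/d) by parts.
State is unnormalized: ∫|ψ|² dx = 3.1300, and ∫ψ*·V(x)·ψ dx = 49.812, so ⟨V⟩ = 49.812 / 3.1300.
⟨V⟩ = 15.914.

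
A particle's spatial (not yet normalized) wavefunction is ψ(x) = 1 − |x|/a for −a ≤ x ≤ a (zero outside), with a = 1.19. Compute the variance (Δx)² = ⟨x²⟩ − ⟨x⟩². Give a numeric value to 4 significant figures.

Compute ⟨x⟩ and ⟨x²⟩ separately, then (Δx)² = ⟨x²⟩ − ⟨x⟩².
ψ is even, so ∫ over [−a, a] = 2∫₀ᵃ with ψ = 1 − x/a there: ∫₀ᵃ (1 − x/a)² dx = a/3, ∫₀ᵃ x²(1 − x/a)² dx = a³/30, ∫₀ᵃ x⁴(1 − x/a)² dx = a⁵/105.
Normalization: ∫|ψ|² dx = 0.79333.
⟨x⟩ = 0.0000 and ⟨x²⟩ = 0.14161.
(Δx)² = 0.14161 − (0.0000)² = 0.14161.

0.1416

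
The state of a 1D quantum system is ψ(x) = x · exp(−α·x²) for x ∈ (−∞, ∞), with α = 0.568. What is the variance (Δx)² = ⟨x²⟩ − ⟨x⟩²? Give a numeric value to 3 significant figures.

1.32

Compute ⟨x⟩ and ⟨x²⟩ separately, then (Δx)² = ⟨x²⟩ − ⟨x⟩².
Expand each integrand as polynomial × e^(−2αx²) and use ∫x^(2j)·e^(−2αx²) dx = (2j−1)!!/(4α)^j · √(π/(2α)), odd powers → 0; here √(π/(2α)) = 1.6630.
Normalization: ∫|ψ|² dx = 0.73194.
⟨x⟩ = 0.0000 and ⟨x²⟩ = 1.3204.
(Δx)² = 1.3204 − (0.0000)² = 1.3204.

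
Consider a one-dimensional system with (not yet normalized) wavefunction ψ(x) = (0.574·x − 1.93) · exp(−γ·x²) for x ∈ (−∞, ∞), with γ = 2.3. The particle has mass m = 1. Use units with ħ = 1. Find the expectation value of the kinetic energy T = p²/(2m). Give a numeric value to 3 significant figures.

1.17

T = −(ħ²/2m) d²/dx², so ⟨T⟩ = −(ħ²/2m) ∫ ψ*·ψ'' dx / ∫|ψ|² dx; with m = 1.
Expand each integrand as polynomial × e^(−2γx²) and use ∫x^(2j)·e^(−2γx²) dx = (2j−1)!!/(4γ)^j · √(π/(2γ)), odd powers → 0; here √(π/(2γ)) = 0.82641. Differentiate with the product rule, d/dx e^(−γx²) = −2γx·e^(−γx²).
State is unnormalized: ∫|ψ|² dx = 3.1079, and ∫ψ*·(−ħ²/2m · ψ'') dx = 3.6421, so ⟨T⟩ = 3.6421 / 3.1079.
⟨T⟩ = 1.1719.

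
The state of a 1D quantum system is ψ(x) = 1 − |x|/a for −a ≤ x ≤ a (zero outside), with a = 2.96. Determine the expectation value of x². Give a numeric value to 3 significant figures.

⟨x²⟩ = ∫ x²·|ψ|² dx / ∫|ψ|² dx (integrals over the domain).
ψ is even, so ∫ over [−a, a] = 2∫₀ᵃ with ψ = 1 − x/a there: ∫₀ᵃ (1 − x/a)² dx = a/3, ∫₀ᵃ x²(1 − x/a)² dx = a³/30, ∫₀ᵃ x⁴(1 − x/a)² dx = a⁵/105.
State is unnormalized: ∫|ψ|² dx = 1.9733, and ∫ψ*·x²·ψ dx = 1.7290, so ⟨x²⟩ = 1.7290 / 1.9733.
⟨x²⟩ = 0.87616.

0.876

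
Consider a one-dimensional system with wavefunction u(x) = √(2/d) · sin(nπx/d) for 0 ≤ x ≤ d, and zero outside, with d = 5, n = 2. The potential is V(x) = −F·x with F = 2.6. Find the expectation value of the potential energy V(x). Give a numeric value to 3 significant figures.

-6.50

⟨V⟩ = ∫ V(x)·|u|² dx.
With sin²θ = (1 − cos2θ)/2 on 0 ≤ x ≤ d: ∫sin²(nπx/d) dx = d/2, ∫x·sin²(nπx/d) dx = d²/4, ∫x²·sin²(nπx/d) dx = d³·(1/6 − 1/(4n²π²)); higher powers xᵏ the same way, integrating xᵏ·cos(2nπx/d) by parts.
⟨V⟩ = -6.5000.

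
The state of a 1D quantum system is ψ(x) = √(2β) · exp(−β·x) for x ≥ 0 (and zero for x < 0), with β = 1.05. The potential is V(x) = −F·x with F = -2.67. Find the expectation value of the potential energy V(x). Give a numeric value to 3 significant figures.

1.27

⟨V⟩ = ∫ V(x)·|ψ|² dx.
Every integrand reduces to terms xʲ·e^(−2βx) on [0, ∞); use ∫₀^∞ xʲ·e^(−2βx) dx = j!/(2β)^(j+1).
⟨V⟩ = 1.2714.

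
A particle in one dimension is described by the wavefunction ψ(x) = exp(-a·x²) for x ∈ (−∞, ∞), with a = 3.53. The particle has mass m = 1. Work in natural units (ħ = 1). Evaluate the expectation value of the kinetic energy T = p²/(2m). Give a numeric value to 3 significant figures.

T = −(ħ²/2m) d²/dx², so ⟨T⟩ = −(ħ²/2m) ∫ ψ*·ψ'' dx / ∫|ψ|² dx; with m = 1.
Gaussian moments: ∫x^(2j)·e^(−2ax²) dx = (2j−1)!!/(4a)^j · √(π/(2a)), odd powers integrate to 0; here √(π/(2a)) = 0.66707. Derivatives: d/dx e^(−ax²) = −2ax·e^(−ax²), d²/dx² e^(−ax²) = (4a²x² − 2a)·e^(−ax²).
State is unnormalized: ∫|ψ|² dx = 0.66707, and ∫ψ*·(−ħ²/2m · ψ'') dx = 1.1774, so ⟨T⟩ = 1.1774 / 0.66707.
⟨T⟩ = 1.7650.

1.77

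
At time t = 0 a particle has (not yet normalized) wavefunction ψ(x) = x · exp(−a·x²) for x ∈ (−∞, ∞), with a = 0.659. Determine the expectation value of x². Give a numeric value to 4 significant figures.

⟨x²⟩ = ∫ x²·|ψ|² dx / ∫|ψ|² dx (integrals over the domain).
Expand each integrand as polynomial × e^(−2ax²) and use ∫x^(2j)·e^(−2ax²) dx = (2j−1)!!/(4a)^j · √(π/(2a)), odd powers → 0; here √(π/(2a)) = 1.5439.
State is unnormalized: ∫|ψ|² dx = 0.58570, and ∫ψ*·x²·ψ dx = 0.66657, so ⟨x²⟩ = 0.66657 / 0.58570.
⟨x²⟩ = 1.1381.

1.138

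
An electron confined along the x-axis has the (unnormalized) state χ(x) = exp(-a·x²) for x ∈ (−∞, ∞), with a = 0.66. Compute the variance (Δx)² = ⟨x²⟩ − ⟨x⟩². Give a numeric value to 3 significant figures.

Compute ⟨x⟩ and ⟨x²⟩ separately, then (Δx)² = ⟨x²⟩ − ⟨x⟩².
Gaussian moments: ∫x^(2j)·e^(−2ax²) dx = (2j−1)!!/(4a)^j · √(π/(2a)), odd powers integrate to 0; here √(π/(2a)) = 1.5427.
Normalization: ∫|χ|² dx = 1.5427.
⟨x⟩ = 0.0000 and ⟨x²⟩ = 0.37879.
(Δx)² = 0.37879 − (0.0000)² = 0.37879.

0.379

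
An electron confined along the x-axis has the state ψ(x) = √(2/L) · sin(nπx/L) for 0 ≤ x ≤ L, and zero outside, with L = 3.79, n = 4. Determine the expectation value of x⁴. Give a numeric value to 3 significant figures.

40.0

⟨x⁴⟩ = ∫ x⁴·|ψ|² dx (integrals over the domain).
With sin²θ = (1 − cos2θ)/2 on 0 ≤ x ≤ L: ∫sin²(nπx/L) dx = L/2, ∫x·sin²(nπx/L) dx = L²/4, ∫x²·sin²(nπx/L) dx = L³·(1/6 − 1/(4n²π²)); higher powers xᵏ the same way, integrating xᵏ·cos(2nπx/L) by parts.
⟨x⁴⟩ = 39.971.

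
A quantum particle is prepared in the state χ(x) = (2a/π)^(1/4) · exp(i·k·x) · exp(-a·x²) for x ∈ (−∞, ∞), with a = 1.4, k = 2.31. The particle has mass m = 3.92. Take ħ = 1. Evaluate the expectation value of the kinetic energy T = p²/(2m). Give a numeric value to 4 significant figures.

T = −(ħ²/2m) d²/dx², so ⟨T⟩ = −(ħ²/2m) ∫ χ*·χ'' dx; with m = 3.92.
Gaussian moments: ∫x^(2j)·e^(−2ax²) dx = (2j−1)!!/(4a)^j · √(π/(2a)), odd powers integrate to 0; here √(π/(2a)) = 1.0592. Derivatives: χ′ = (ik − 2ax)·χ, χ″ = ((ik − 2ax)² − 2a)·χ; the odd-in-x pieces drop out.
⟨T⟩ = 0.85920.

0.8592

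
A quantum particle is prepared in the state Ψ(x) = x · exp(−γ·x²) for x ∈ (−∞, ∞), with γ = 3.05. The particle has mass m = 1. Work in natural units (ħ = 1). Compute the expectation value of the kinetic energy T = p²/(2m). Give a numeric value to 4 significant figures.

4.575

T = −(ħ²/2m) d²/dx², so ⟨T⟩ = −(ħ²/2m) ∫ Ψ*·Ψ'' dx / ∫|Ψ|² dx; with m = 1.
Expand each integrand as polynomial × e^(−2γx²) and use ∫x^(2j)·e^(−2γx²) dx = (2j−1)!!/(4γ)^j · √(π/(2γ)), odd powers → 0; here √(π/(2γ)) = 0.71765. Differentiate with the product rule, d/dx e^(−γx²) = −2γx·e^(−γx²).
State is unnormalized: ∫|Ψ|² dx = 0.058823, and ∫Ψ*·(−ħ²/2m · Ψ'') dx = 0.26912, so ⟨T⟩ = 0.26912 / 0.058823.
⟨T⟩ = 4.5750.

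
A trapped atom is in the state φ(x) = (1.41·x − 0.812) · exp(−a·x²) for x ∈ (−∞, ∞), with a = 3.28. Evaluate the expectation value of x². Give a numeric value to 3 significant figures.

0.105

⟨x²⟩ = ∫ x²·|φ|² dx / ∫|φ|² dx (integrals over the domain).
Expand each integrand as polynomial × e^(−2ax²) and use ∫x^(2j)·e^(−2ax²) dx = (2j−1)!!/(4a)^j · √(π/(2a)), odd powers → 0; here √(π/(2a)) = 0.69203.
State is unnormalized: ∫|φ|² dx = 0.56115, and ∫φ*·x²·φ dx = 0.058756, so ⟨x²⟩ = 0.058756 / 0.56115.
⟨x²⟩ = 0.10471.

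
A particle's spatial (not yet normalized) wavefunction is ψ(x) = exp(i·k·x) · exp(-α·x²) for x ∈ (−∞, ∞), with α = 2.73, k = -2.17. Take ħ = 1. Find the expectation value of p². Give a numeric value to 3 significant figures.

p² ψ = −ħ² d²ψ/dx²; ⟨p²⟩ = −ħ² ∫ ψ*·ψ'' dx / ∫|ψ|² dx.
Gaussian moments: ∫x^(2j)·e^(−2αx²) dx = (2j−1)!!/(4α)^j · √(π/(2α)), odd powers integrate to 0; here √(π/(2α)) = 0.75854. Derivatives: ψ′ = (ik − 2αx)·ψ, ψ″ = ((ik − 2αx)² − 2α)·ψ; the odd-in-x pieces drop out.
State is unnormalized: ∫|ψ|² dx = 0.75854, and ∫ψ*·(−ħ² ψ'') dx = 5.6427, so ⟨p²⟩ = 5.6427 / 0.75854.
⟨p²⟩ = 7.4389.

7.44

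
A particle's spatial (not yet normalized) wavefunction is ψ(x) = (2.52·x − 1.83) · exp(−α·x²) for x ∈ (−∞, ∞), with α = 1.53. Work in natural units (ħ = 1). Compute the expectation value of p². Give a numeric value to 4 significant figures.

p² ψ = −ħ² d²ψ/dx²; ⟨p²⟩ = −ħ² ∫ ψ*·ψ'' dx / ∫|ψ|² dx.
Expand each integrand as polynomial × e^(−2αx²) and use ∫x^(2j)·e^(−2αx²) dx = (2j−1)!!/(4α)^j · √(π/(2α)), odd powers → 0; here √(π/(2α)) = 1.0132. Differentiate with the product rule, d/dx e^(−αx²) = −2αx·e^(−αx²).
State is unnormalized: ∫|ψ|² dx = 4.4446, and ∫ψ*·(−ħ² ψ'') dx = 10.018, so ⟨p²⟩ = 10.018 / 4.4446.
⟨p²⟩ = 2.2538.

2.254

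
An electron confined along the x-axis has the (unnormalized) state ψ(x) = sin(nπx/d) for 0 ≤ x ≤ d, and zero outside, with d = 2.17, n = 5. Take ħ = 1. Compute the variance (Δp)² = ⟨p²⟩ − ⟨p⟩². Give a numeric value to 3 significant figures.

52.4

Compute ⟨p⟩ and ⟨p²⟩ separately; (Δp)² = ⟨p²⟩ − ⟨p⟩².
d/dx sin(nπx/d) = (nπ/d)·cos(nπx/d) and d²/dx² sin(nπx/d) = −(nπ/d)²·sin(nπx/d); on 0 ≤ x ≤ d, ∫sin²(nπx/d) dx = d/2 and ∫sin(nπx/d)·cos(nπx/d) dx = 0.
Normalization: ∫|ψ|² dx = 1.0850.
⟨p⟩ = 0.0000 and ⟨p²⟩ = 52.399.
(Δp)² = 52.399 − (0.0000)² = 52.399.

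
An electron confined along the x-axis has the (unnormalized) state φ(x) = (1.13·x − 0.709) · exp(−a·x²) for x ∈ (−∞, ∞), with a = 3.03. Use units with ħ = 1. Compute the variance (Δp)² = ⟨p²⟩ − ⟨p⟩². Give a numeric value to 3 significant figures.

4.08

Compute ⟨p⟩ and ⟨p²⟩ separately; (Δp)² = ⟨p²⟩ − ⟨p⟩².
Expand each integrand as polynomial × e^(−2ax²) and use ∫x^(2j)·e^(−2ax²) dx = (2j−1)!!/(4a)^j · √(π/(2a)), odd powers → 0; here √(π/(2a)) = 0.72001. Differentiate with the product rule, d/dx e^(−ax²) = −2ax·e^(−ax²).
Normalization: ∫|φ|² dx = 0.43779.
⟨p⟩ = 0.0000 and ⟨p²⟩ = 4.0800.
(Δp)² = 4.0800 − (0.0000)² = 4.0800.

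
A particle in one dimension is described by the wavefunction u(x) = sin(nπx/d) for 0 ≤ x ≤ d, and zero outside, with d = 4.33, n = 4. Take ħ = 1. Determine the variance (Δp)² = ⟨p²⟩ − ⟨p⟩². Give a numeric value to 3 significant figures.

8.42

Compute ⟨p⟩ and ⟨p²⟩ separately; (Δp)² = ⟨p²⟩ − ⟨p⟩².
d/dx sin(nπx/d) = (nπ/d)·cos(nπx/d) and d²/dx² sin(nπx/d) = −(nπ/d)²·sin(nπx/d); on 0 ≤ x ≤ d, ∫sin²(nπx/d) dx = d/2 and ∫sin(nπx/d)·cos(nπx/d) dx = 0.
Normalization: ∫|u|² dx = 2.1650.
⟨p⟩ = 0.0000 and ⟨p²⟩ = 8.4226.
(Δp)² = 8.4226 − (0.0000)² = 8.4226.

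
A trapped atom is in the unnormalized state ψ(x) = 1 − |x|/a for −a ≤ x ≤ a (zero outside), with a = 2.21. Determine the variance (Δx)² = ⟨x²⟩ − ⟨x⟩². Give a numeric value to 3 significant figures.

Compute ⟨x⟩ and ⟨x²⟩ separately, then (Δx)² = ⟨x²⟩ − ⟨x⟩².
ψ is even, so ∫ over [−a, a] = 2∫₀ᵃ with ψ = 1 − x/a there: ∫₀ᵃ (1 − x/a)² dx = a/3, ∫₀ᵃ x²(1 − x/a)² dx = a³/30, ∫₀ᵃ x⁴(1 − x/a)² dx = a⁵/105.
Normalization: ∫|ψ|² dx = 1.4733.
⟨x⟩ = 0.0000 and ⟨x²⟩ = 0.48841.
(Δx)² = 0.48841 − (0.0000)² = 0.48841.

0.488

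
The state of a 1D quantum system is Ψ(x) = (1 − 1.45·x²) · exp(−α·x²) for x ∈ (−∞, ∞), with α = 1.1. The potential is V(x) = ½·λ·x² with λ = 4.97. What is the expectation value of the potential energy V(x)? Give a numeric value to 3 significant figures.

⟨V⟩ = ∫ V(x)·|Ψ|² dx / ∫|Ψ|² dx.
Expand each integrand as polynomial × e^(−2αx²) and use ∫x^(2j)·e^(−2αx²) dx = (2j−1)!!/(4α)^j · √(π/(2α)), odd powers → 0; here √(π/(2α)) = 1.1950.
State is unnormalized: ∫|Ψ|² dx = 0.79671, and ∫Ψ*·V(x)·Ψ dx = 0.43985, so ⟨V⟩ = 0.43985 / 0.79671.
⟨V⟩ = 0.55208.

0.552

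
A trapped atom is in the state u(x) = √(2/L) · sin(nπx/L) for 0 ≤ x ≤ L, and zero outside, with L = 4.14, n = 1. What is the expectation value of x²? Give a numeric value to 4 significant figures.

⟨x²⟩ = ∫ x²·|u|² dx (integrals over the domain).
With sin²θ = (1 − cos2θ)/2 on 0 ≤ x ≤ L: ∫sin²(nπx/L) dx = L/2, ∫x·sin²(nπx/L) dx = L²/4, ∫x²·sin²(nπx/L) dx = L³·(1/6 − 1/(4n²π²)); higher powers xᵏ the same way, integrating xᵏ·cos(2nπx/L) by parts.
⟨x²⟩ = 4.8449.

4.845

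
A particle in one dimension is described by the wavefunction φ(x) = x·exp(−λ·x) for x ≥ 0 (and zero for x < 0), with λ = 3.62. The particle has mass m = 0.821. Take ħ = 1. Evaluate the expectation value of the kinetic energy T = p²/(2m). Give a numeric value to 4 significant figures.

T = −(ħ²/2m) d²/dx², so ⟨T⟩ = −(ħ²/2m) ∫ φ*·φ'' dx / ∫|φ|² dx; with m = 0.821.
Differentiate x·exp(−λ·x) with the product rule; every integrand then reduces to terms xʲ·e^(−2λx) on [0, ∞), with ∫₀^∞ xʲ·e^(−2λx) dx = j!/(2λ)^(j+1).
State is unnormalized: ∫|φ|² dx = 0.0052700, and ∫φ*·(−ħ²/2m · φ'') dx = 0.042059, so ⟨T⟩ = 0.042059 / 0.0052700.
⟨T⟩ = 7.9808.

7.981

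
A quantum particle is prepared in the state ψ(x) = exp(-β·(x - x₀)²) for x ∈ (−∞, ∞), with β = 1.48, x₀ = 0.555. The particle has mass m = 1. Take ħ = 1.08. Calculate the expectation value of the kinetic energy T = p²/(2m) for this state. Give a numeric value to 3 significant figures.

T = −(ħ²/2m) d²/dx², so ⟨T⟩ = −(ħ²/2m) ∫ ψ*·ψ'' dx / ∫|ψ|² dx; with m = 1.
Gaussian moments (u = x − x₀): ∫u^(2j)·e^(−2βu²) du = (2j−1)!!/(4β)^j · √(π/(2β)), odd powers integrate to 0; here √(π/(2β)) = 1.0302. Derivatives: d/dx e^(−βu²) = −2βu·e^(−βu²), d²/dx² e^(−βu²) = (4β²u² − 2β)·e^(−βu²).
State is unnormalized: ∫|ψ|² dx = 1.0302, and ∫ψ*·(−ħ²/2m · ψ'') dx = 0.88922, so ⟨T⟩ = 0.88922 / 1.0302.
⟨T⟩ = 0.86314.

0.863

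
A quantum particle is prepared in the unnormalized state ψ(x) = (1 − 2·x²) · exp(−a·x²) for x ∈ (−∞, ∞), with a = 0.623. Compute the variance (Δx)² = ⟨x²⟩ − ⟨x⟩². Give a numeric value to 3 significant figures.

Compute ⟨x⟩ and ⟨x²⟩ separately, then (Δx)² = ⟨x²⟩ − ⟨x⟩².
Expand each integrand as polynomial × e^(−2ax²) and use ∫x^(2j)·e^(−2ax²) dx = (2j−1)!!/(4a)^j · √(π/(2a)), odd powers → 0; here √(π/(2a)) = 1.5879.
Normalization: ∫|ψ|² dx = 2.1074.
⟨x⟩ = 0.0000 and ⟨x²⟩ = 1.7676.
(Δx)² = 1.7676 − (0.0000)² = 1.7676.

1.77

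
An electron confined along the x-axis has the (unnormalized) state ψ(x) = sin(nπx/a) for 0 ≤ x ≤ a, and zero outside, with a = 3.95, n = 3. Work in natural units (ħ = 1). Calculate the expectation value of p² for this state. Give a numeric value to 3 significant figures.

p² ψ = −ħ² d²ψ/dx²; ⟨p²⟩ = −ħ² ∫ ψ*·ψ'' dx / ∫|ψ|² dx.
d/dx sin(nπx/a) = (nπ/a)·cos(nπx/a) and d²/dx² sin(nπx/a) = −(nπ/a)²·sin(nπx/a); on 0 ≤ x ≤ a, ∫sin²(nπx/a) dx = a/2 and ∫sin(nπx/a)·cos(nπx/a) dx = 0.
State is unnormalized: ∫|ψ|² dx = 1.9750, and ∫ψ*·(−ħ² ψ'') dx = 11.244, so ⟨p²⟩ = 11.244 / 1.9750.
⟨p²⟩ = 5.6931.

5.69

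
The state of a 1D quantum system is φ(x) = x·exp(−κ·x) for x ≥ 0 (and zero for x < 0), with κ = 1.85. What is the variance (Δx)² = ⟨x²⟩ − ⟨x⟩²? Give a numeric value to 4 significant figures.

Compute ⟨x⟩ and ⟨x²⟩ separately, then (Δx)² = ⟨x²⟩ − ⟨x⟩².
Every integrand reduces to terms xʲ·e^(−2κx) on [0, ∞); use ∫₀^∞ xʲ·e^(−2κx) dx = j!/(2κ)^(j+1).
Normalization: ∫|φ|² dx = 0.039484.
⟨x⟩ = 0.81081 and ⟨x²⟩ = 0.87655.
(Δx)² = 0.87655 − (0.81081)² = 0.21914.

0.2191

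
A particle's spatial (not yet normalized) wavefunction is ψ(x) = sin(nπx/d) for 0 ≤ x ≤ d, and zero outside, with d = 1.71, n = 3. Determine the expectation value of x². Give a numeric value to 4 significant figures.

0.9582

⟨x²⟩ = ∫ x²·|ψ|² dx / ∫|ψ|² dx (integrals over the domain).
With sin²θ = (1 − cos2θ)/2 on 0 ≤ x ≤ d: ∫sin²(nπx/d) dx = d/2, ∫x·sin²(nπx/d) dx = d²/4, ∫x²·sin²(nπx/d) dx = d³·(1/6 − 1/(4n²π²)); higher powers xᵏ the same way, integrating xᵏ·cos(2nπx/d) by parts.
State is unnormalized: ∫|ψ|² dx = 0.85500, and ∫ψ*·x²·ψ dx = 0.81930, so ⟨x²⟩ = 0.81930 / 0.85500.
⟨x²⟩ = 0.95824.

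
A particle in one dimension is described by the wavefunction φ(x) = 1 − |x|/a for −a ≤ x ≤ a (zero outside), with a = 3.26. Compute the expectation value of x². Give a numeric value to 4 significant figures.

⟨x²⟩ = ∫ x²·|φ|² dx / ∫|φ|² dx (integrals over the domain).
φ is even, so ∫ over [−a, a] = 2∫₀ᵃ with φ = 1 − x/a there: ∫₀ᵃ (1 − x/a)² dx = a/3, ∫₀ᵃ x²(1 − x/a)² dx = a³/30, ∫₀ᵃ x⁴(1 − x/a)² dx = a⁵/105.
State is unnormalized: ∫|φ|² dx = 2.1733, and ∫φ*·x²·φ dx = 2.3097, so ⟨x²⟩ = 2.3097 / 2.1733.
⟨x²⟩ = 1.0628.

1.063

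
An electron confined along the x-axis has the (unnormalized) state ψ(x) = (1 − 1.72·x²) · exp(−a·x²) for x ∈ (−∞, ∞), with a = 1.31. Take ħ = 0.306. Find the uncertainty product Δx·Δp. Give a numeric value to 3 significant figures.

0.287

Δx = √(⟨x²⟩−⟨x⟩²), Δp = √(⟨p²⟩−⟨p⟩²).
Expand each integrand as polynomial × e^(−2ax²) and use ∫x^(2j)·e^(−2ax²) dx = (2j−1)!!/(4a)^j · √(π/(2a)), odd powers → 0; here √(π/(2a)) = 1.0950. Differentiate with the product rule, d/dx e^(−ax²) = −2ax·e^(−ax²).
Normalization: ∫|ψ|² dx = 0.73010.
⟨x⟩ = 0.0000, ⟨x²⟩ = 0.18510 ⇒ Δx = 0.43024.
⟨p⟩ = 0.0000, ⟨p²⟩ = 0.44350 ⇒ Δp = 0.66596.
Δx·Δp = 0.28652.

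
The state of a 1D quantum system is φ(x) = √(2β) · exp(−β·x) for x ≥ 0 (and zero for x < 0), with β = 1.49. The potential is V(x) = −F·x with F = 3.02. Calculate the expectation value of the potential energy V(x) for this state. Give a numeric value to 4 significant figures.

⟨V⟩ = ∫ V(x)·|φ|² dx.
Every integrand reduces to terms xʲ·e^(−2βx) on [0, ∞); use ∫₀^∞ xʲ·e^(−2βx) dx = j!/(2β)^(j+1).
⟨V⟩ = -1.0134.

-1.013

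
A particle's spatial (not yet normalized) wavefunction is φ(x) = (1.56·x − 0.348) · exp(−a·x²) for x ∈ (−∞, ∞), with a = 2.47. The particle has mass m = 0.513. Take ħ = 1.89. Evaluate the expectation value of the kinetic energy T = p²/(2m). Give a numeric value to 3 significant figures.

T = −(ħ²/2m) d²/dx², so ⟨T⟩ = −(ħ²/2m) ∫ φ*·φ'' dx / ∫|φ|² dx; with m = 0.513.
Expand each integrand as polynomial × e^(−2ax²) and use ∫x^(2j)·e^(−2ax²) dx = (2j−1)!!/(4a)^j · √(π/(2a)), odd powers → 0; here √(π/(2a)) = 0.79746. Differentiate with the product rule, d/dx e^(−ax²) = −2ax·e^(−ax²).
State is unnormalized: ∫|φ|² dx = 0.29300, and ∫φ*·(−ħ²/2m · φ'') dx = 5.8981, so ⟨T⟩ = 5.8981 / 0.29300.
⟨T⟩ = 20.130.

20.1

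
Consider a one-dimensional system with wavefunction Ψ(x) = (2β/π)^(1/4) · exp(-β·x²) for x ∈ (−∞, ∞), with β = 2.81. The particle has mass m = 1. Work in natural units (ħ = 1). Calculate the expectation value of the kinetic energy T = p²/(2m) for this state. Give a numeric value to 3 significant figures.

1.41

T = −(ħ²/2m) d²/dx², so ⟨T⟩ = −(ħ²/2m) ∫ Ψ*·Ψ'' dx; with m = 1.
Gaussian moments: ∫x^(2j)·e^(−2βx²) dx = (2j−1)!!/(4β)^j · √(π/(2β)), odd powers integrate to 0; here √(π/(2β)) = 0.74766. Derivatives: d/dx e^(−βx²) = −2βx·e^(−βx²), d²/dx² e^(−βx²) = (4β²x² − 2β)·e^(−βx²).
⟨T⟩ = 1.4050.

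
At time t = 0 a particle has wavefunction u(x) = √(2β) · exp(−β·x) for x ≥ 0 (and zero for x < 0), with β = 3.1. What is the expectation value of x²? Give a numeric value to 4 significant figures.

0.05203

⟨x²⟩ = ∫ x²·|u|² dx (integrals over the domain).
Every integrand reduces to terms xʲ·e^(−2βx) on [0, ∞); use ∫₀^∞ xʲ·e^(−2βx) dx = j!/(2β)^(j+1).
⟨x²⟩ = 0.052029.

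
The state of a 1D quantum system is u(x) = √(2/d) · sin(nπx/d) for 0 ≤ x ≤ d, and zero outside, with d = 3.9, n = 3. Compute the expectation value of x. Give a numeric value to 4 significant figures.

1.950

⟨x⟩ = ∫ x·|u|² dx (integrals over the domain).
With sin²θ = (1 − cos2θ)/2 on 0 ≤ x ≤ d: ∫sin²(nπx/d) dx = d/2, ∫x·sin²(nπx/d) dx = d²/4, ∫x²·sin²(nπx/d) dx = d³·(1/6 − 1/(4n²π²)); higher powers xᵏ the same way, integrating xᵏ·cos(2nπx/d) by parts.
⟨x⟩ = 1.9500.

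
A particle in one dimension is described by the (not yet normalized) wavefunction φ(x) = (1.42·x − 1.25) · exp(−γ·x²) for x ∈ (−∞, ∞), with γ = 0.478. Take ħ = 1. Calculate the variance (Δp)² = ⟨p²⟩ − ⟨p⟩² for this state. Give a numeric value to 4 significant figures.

Compute ⟨p⟩ and ⟨p²⟩ separately; (Δp)² = ⟨p²⟩ − ⟨p⟩².
Expand each integrand as polynomial × e^(−2γx²) and use ∫x^(2j)·e^(−2γx²) dx = (2j−1)!!/(4γ)^j · √(π/(2γ)), odd powers → 0; here √(π/(2γ)) = 1.8128. Differentiate with the product rule, d/dx e^(−γx²) = −2γx·e^(−γx²).
Normalization: ∫|φ|² dx = 4.7442.
⟨p⟩ = 0.0000 and ⟨p²⟩ = 0.86324.
(Δp)² = 0.86324 − (0.0000)² = 0.86324.

0.8632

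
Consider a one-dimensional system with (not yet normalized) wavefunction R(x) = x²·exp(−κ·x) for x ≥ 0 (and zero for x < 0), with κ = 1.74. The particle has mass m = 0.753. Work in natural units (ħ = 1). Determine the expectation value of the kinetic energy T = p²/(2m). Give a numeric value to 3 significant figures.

T = −(ħ²/2m) d²/dx², so ⟨T⟩ = −(ħ²/2m) ∫ R*·R'' dx / ∫|R|² dx; with m = 0.753.
Differentiate x²·exp(−κ·x) with the product rule; every integrand then reduces to terms xʲ·e^(−2κx) on [0, ∞), with ∫₀^∞ xʲ·e^(−2κx) dx = j!/(2κ)^(j+1).
State is unnormalized: ∫|R|² dx = 0.047024, and ∫R*·(−ħ²/2m · R'') dx = 0.031511, so ⟨T⟩ = 0.031511 / 0.047024.
⟨T⟩ = 0.67012.

0.670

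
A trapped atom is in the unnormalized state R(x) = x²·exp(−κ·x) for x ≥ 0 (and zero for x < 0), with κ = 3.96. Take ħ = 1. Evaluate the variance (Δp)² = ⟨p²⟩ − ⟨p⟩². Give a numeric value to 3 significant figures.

5.23

Compute ⟨p⟩ and ⟨p²⟩ separately; (Δp)² = ⟨p²⟩ − ⟨p⟩².
Differentiate x²·exp(−κ·x) with the product rule; every integrand then reduces to terms xʲ·e^(−2κx) on [0, ∞), with ∫₀^∞ xʲ·e^(−2κx) dx = j!/(2κ)^(j+1).
Normalization: ∫|R|² dx = 0.00077017.
⟨p⟩ = 0.0000 and ⟨p²⟩ = 5.2272.
(Δp)² = 5.2272 − (0.0000)² = 5.2272.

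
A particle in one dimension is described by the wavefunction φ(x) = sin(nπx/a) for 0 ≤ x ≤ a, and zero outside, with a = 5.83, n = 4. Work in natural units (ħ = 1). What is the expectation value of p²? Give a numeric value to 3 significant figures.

4.65

p² φ = −ħ² d²φ/dx²; ⟨p²⟩ = −ħ² ∫ φ*·φ'' dx / ∫|φ|² dx.
d/dx sin(nπx/a) = (nπ/a)·cos(nπx/a) and d²/dx² sin(nπx/a) = −(nπ/a)²·sin(nπx/a); on 0 ≤ x ≤ a, ∫sin²(nπx/a) dx = a/2 and ∫sin(nπx/a)·cos(nπx/a) dx = 0.
State is unnormalized: ∫|φ|² dx = 2.9150, and ∫φ*·(−ħ² φ'') dx = 13.543, so ⟨p²⟩ = 13.543 / 2.9150.
⟨p²⟩ = 4.6460.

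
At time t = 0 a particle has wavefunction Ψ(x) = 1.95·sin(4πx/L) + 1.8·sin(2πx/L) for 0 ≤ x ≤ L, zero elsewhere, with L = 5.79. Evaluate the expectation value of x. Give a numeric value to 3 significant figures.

⟨x⟩ = ∫ x·|Ψ|² dx / ∫|Ψ|² dx (integrals over the domain).
On 0 ≤ x ≤ L (j ≠ l): ∫sin²(jπx/L) dx = L/2, ∫sin(jπx/L)·sin(lπx/L) dx = 0; diagonal moments ∫x·sin²(jπx/L) dx = L²/4, ∫x²·sin²(jπx/L) dx = L³·(1/6 − 1/(4j²π²)); cross terms ∫x·sin(jπx/L)·sin(lπx/L) dx = 0 for j + l even and −4jlL²/(π²(j² − l²)²) for j + l odd, ∫x²·sin(jπx/L)·sin(lπx/L) dx = (−1)^(j+l)·4jlL³/(π²(j² − l²)²); higher powers the same way via product-to-sum and parts.
State is unnormalized: ∫|Ψ|² dx = 20.388, and ∫Ψ*·x·Ψ dx = 59.023, so ⟨x⟩ = 59.023 / 20.388.
⟨x⟩ = 2.8950.

2.90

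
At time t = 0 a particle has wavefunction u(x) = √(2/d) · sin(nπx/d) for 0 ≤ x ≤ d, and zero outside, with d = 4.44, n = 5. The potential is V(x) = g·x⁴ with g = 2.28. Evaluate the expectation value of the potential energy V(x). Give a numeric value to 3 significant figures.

174.

⟨V⟩ = ∫ V(x)·|u|² dx.
With sin²θ = (1 − cos2θ)/2 on 0 ≤ x ≤ d: ∫sin²(nπx/d) dx = d/2, ∫x·sin²(nπx/d) dx = d²/4, ∫x²·sin²(nπx/d) dx = d³·(1/6 − 1/(4n²π²)); higher powers xᵏ the same way, integrating xᵏ·cos(2nπx/d) by parts.
⟨V⟩ = 173.64.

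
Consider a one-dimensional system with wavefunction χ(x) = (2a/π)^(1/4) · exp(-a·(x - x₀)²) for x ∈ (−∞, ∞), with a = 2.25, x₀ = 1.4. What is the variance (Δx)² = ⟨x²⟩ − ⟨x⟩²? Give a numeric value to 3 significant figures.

0.111

Compute ⟨x⟩ and ⟨x²⟩ separately, then (Δx)² = ⟨x²⟩ − ⟨x⟩².
Gaussian moments (u = x − x₀): ∫u^(2j)·e^(−2au²) du = (2j−1)!!/(4a)^j · √(π/(2a)), odd powers integrate to 0; here √(π/(2a)) = 0.83554.
⟨x⟩ = 1.4000 and ⟨x²⟩ = 2.0711.
(Δx)² = 2.0711 − (1.4000)² = 0.11111.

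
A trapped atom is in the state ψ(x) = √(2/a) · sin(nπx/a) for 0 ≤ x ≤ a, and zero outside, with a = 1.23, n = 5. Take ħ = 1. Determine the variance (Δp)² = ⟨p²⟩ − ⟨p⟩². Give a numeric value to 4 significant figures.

163.1

Compute ⟨p⟩ and ⟨p²⟩ separately; (Δp)² = ⟨p²⟩ − ⟨p⟩².
d/dx sin(nπx/a) = (nπ/a)·cos(nπx/a) and d²/dx² sin(nπx/a) = −(nπ/a)²·sin(nπx/a); on 0 ≤ x ≤ a, ∫sin²(nπx/a) dx = a/2 and ∫sin(nπx/a)·cos(nπx/a) dx = 0.
⟨p⟩ = 0.0000 and ⟨p²⟩ = 163.09.
(Δp)² = 163.09 − (0.0000)² = 163.09.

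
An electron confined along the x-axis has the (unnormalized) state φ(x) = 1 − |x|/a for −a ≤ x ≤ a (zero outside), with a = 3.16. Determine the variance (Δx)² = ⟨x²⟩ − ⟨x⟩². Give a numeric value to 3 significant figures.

0.999

Compute ⟨x⟩ and ⟨x²⟩ separately, then (Δx)² = ⟨x²⟩ − ⟨x⟩².
φ is even, so ∫ over [−a, a] = 2∫₀ᵃ with φ = 1 − x/a there: ∫₀ᵃ (1 − x/a)² dx = a/3, ∫₀ᵃ x²(1 − x/a)² dx = a³/30, ∫₀ᵃ x⁴(1 − x/a)² dx = a⁵/105.
Normalization: ∫|φ|² dx = 2.1067.
⟨x⟩ = 0.0000 and ⟨x²⟩ = 0.99856.
(Δx)² = 0.99856 − (0.0000)² = 0.99856.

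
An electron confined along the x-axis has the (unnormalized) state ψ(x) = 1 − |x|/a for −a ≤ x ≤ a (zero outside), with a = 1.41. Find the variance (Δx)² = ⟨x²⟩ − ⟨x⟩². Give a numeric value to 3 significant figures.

0.199

Compute ⟨x⟩ and ⟨x²⟩ separately, then (Δx)² = ⟨x²⟩ − ⟨x⟩².
ψ is even, so ∫ over [−a, a] = 2∫₀ᵃ with ψ = 1 − x/a there: ∫₀ᵃ (1 − x/a)² dx = a/3, ∫₀ᵃ x²(1 − x/a)² dx = a³/30, ∫₀ᵃ x⁴(1 − x/a)² dx = a⁵/105.
Normalization: ∫|ψ|² dx = 0.94000.
⟨x⟩ = 0.0000 and ⟨x²⟩ = 0.19881.
(Δx)² = 0.19881 − (0.0000)² = 0.19881.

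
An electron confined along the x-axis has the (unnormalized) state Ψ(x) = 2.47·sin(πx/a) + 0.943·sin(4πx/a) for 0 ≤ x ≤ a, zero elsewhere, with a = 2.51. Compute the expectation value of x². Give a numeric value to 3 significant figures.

1.76

⟨x²⟩ = ∫ x²·|Ψ|² dx / ∫|Ψ|² dx (integrals over the domain).
On 0 ≤ x ≤ a (j ≠ l): ∫sin²(jπx/a) dx = a/2, ∫sin(jπx/a)·sin(lπx/a) dx = 0; diagonal moments ∫x·sin²(jπx/a) dx = a²/4, ∫x²·sin²(jπx/a) dx = a³·(1/6 − 1/(4j²π²)); cross terms ∫x·sin(jπx/a)·sin(lπx/a) dx = 0 for j + l even and −4jla²/(π²(j² − l²)²) for j + l odd, ∫x²·sin(jπx/a)·sin(lπx/a) dx = (−1)^(j+l)·4jla³/(π²(j² − l²)²); higher powers the same way via product-to-sum and parts.
State is unnormalized: ∫|Ψ|² dx = 8.7726, and ∫Ψ*·x²·Ψ dx = 15.426, so ⟨x²⟩ = 15.426 / 8.7726.
⟨x²⟩ = 1.7584.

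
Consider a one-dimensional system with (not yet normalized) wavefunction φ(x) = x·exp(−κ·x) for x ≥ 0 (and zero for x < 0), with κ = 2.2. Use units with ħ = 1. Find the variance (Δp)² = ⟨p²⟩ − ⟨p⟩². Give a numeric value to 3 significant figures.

Compute ⟨p⟩ and ⟨p²⟩ separately; (Δp)² = ⟨p²⟩ − ⟨p⟩².
Differentiate x·exp(−κ·x) with the product rule; every integrand then reduces to terms xʲ·e^(−2κx) on [0, ∞), with ∫₀^∞ xʲ·e^(−2κx) dx = j!/(2κ)^(j+1).
Normalization: ∫|φ|² dx = 0.023479.
⟨p⟩ = 0.0000 and ⟨p²⟩ = 4.8400.
(Δp)² = 4.8400 − (0.0000)² = 4.8400.

4.84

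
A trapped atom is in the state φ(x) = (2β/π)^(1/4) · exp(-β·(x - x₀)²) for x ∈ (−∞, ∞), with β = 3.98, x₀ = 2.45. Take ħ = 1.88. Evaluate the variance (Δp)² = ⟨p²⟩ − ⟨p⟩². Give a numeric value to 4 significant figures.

Compute ⟨p⟩ and ⟨p²⟩ separately; (Δp)² = ⟨p²⟩ − ⟨p⟩².
Gaussian moments (u = x − x₀): ∫u^(2j)·e^(−2βu²) du = (2j−1)!!/(4β)^j · √(π/(2β)), odd powers integrate to 0; here √(π/(2β)) = 0.62823. Derivatives: d/dx e^(−βu²) = −2βu·e^(−βu²), d²/dx² e^(−βu²) = (4β²u² − 2β)·e^(−βu²).
⟨p⟩ = 0.0000 and ⟨p²⟩ = 14.067.
(Δp)² = 14.067 − (0.0000)² = 14.067.

14.07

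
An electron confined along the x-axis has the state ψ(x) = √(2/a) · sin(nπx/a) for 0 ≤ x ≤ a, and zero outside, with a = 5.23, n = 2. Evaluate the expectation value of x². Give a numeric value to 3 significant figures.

⟨x²⟩ = ∫ x²·|ψ|² dx (integrals over the domain).
With sin²θ = (1 − cos2θ)/2 on 0 ≤ x ≤ a: ∫sin²(nπx/a) dx = a/2, ∫x·sin²(nπx/a) dx = a²/4, ∫x²·sin²(nπx/a) dx = a³·(1/6 − 1/(4n²π²)); higher powers xᵏ the same way, integrating xᵏ·cos(2nπx/a) by parts.
⟨x²⟩ = 8.7712.

8.77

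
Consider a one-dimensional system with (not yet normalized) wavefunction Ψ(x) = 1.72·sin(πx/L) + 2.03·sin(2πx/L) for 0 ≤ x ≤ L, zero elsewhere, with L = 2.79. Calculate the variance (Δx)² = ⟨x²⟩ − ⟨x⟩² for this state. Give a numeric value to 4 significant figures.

0.1807

Compute ⟨x⟩ and ⟨x²⟩ separately, then (Δx)² = ⟨x²⟩ − ⟨x⟩².
On 0 ≤ x ≤ L (j ≠ l): ∫sin²(jπx/L) dx = L/2, ∫sin(jπx/L)·sin(lπx/L) dx = 0; diagonal moments ∫x·sin²(jπx/L) dx = L²/4, ∫x²·sin²(jπx/L) dx = L³·(1/6 − 1/(4j²π²)); cross terms ∫x·sin(jπx/L)·sin(lπx/L) dx = 0 for j + l even and −4jlL²/(π²(j² − l²)²) for j + l odd, ∫x²·sin(jπx/L)·sin(lπx/L) dx = (−1)^(j+l)·4jlL³/(π²(j² − l²)²); higher powers the same way via product-to-sum and parts.
Normalization: ∫|Ψ|² dx = 9.8756.
⟨x⟩ = 0.89927 and ⟨x²⟩ = 0.98943.
(Δx)² = 0.98943 − (0.89927)² = 0.18074.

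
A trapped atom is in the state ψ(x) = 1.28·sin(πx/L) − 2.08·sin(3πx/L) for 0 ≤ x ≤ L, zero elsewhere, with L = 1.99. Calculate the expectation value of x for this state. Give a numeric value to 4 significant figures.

⟨x⟩ = ∫ x·|ψ|² dx / ∫|ψ|² dx (integrals over the domain).
On 0 ≤ x ≤ L (j ≠ l): ∫sin²(jπx/L) dx = L/2, ∫sin(jπx/L)·sin(lπx/L) dx = 0; diagonal moments ∫x·sin²(jπx/L) dx = L²/4, ∫x²·sin²(jπx/L) dx = L³·(1/6 − 1/(4j²π²)); cross terms ∫x·sin(jπx/L)·sin(lπx/L) dx = 0 for j + l even and −4jlL²/(π²(j² − l²)²) for j + l odd, ∫x²·sin(jπx/L)·sin(lπx/L) dx = (−1)^(j+l)·4jlL³/(π²(j² − l²)²); higher powers the same way via product-to-sum and parts.
State is unnormalized: ∫|ψ|² dx = 5.9350, and ∫ψ*·x·ψ dx = 5.9053, so ⟨x⟩ = 5.9053 / 5.9350.
⟨x⟩ = 0.99500.

0.9950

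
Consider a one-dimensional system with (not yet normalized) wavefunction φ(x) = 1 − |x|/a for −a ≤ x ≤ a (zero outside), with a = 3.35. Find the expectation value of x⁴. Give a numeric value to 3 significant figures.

3.60

⟨x⁴⟩ = ∫ x⁴·|φ|² dx / ∫|φ|² dx (integrals over the domain).
φ is even, so ∫ over [−a, a] = 2∫₀ᵃ with φ = 1 − x/a there: ∫₀ᵃ (1 − x/a)² dx = a/3, ∫₀ᵃ x²(1 − x/a)² dx = a³/30, ∫₀ᵃ x⁴(1 − x/a)² dx = a⁵/105.
State is unnormalized: ∫|φ|² dx = 2.2333, and ∫φ*·x⁴·φ dx = 8.0365, so ⟨x⁴⟩ = 8.0365 / 2.2333.
⟨x⁴⟩ = 3.5984.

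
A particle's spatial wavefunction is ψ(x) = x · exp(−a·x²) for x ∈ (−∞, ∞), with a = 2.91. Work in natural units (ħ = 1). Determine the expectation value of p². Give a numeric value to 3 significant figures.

p² ψ = −ħ² d²ψ/dx²; ⟨p²⟩ = −ħ² ∫ ψ*·ψ'' dx / ∫|ψ|² dx.
Expand each integrand as polynomial × e^(−2ax²) and use ∫x^(2j)·e^(−2ax²) dx = (2j−1)!!/(4a)^j · √(π/(2a)), odd powers → 0; here √(π/(2a)) = 0.73471. Differentiate with the product rule, d/dx e^(−ax²) = −2ax·e^(−ax²).
State is unnormalized: ∫|ψ|² dx = 0.063119, and ∫ψ*·(−ħ² ψ'') dx = 0.55103, so ⟨p²⟩ = 0.55103 / 0.063119.
⟨p²⟩ = 8.7300.

8.73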